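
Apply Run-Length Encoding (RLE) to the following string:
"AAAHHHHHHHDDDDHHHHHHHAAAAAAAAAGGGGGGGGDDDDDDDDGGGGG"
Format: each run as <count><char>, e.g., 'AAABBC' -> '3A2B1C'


Scanning runs left to right:
  i=0: run of 'A' x 3 -> '3A'
  i=3: run of 'H' x 7 -> '7H'
  i=10: run of 'D' x 4 -> '4D'
  i=14: run of 'H' x 7 -> '7H'
  i=21: run of 'A' x 9 -> '9A'
  i=30: run of 'G' x 8 -> '8G'
  i=38: run of 'D' x 8 -> '8D'
  i=46: run of 'G' x 5 -> '5G'

RLE = 3A7H4D7H9A8G8D5G


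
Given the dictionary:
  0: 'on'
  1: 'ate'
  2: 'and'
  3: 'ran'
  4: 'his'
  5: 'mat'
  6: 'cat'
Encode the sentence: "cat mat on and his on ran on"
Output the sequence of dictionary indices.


Look up each word in the dictionary:
  'cat' -> 6
  'mat' -> 5
  'on' -> 0
  'and' -> 2
  'his' -> 4
  'on' -> 0
  'ran' -> 3
  'on' -> 0

Encoded: [6, 5, 0, 2, 4, 0, 3, 0]


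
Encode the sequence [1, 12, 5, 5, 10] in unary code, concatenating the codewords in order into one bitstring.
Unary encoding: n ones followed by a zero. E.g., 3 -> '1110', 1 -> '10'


Encode each number as n ones followed by a terminating 0:
  1 -> 10 (2 bits)
  12 -> 1111111111110 (13 bits)
  5 -> 111110 (6 bits)
  5 -> 111110 (6 bits)
  10 -> 11111111110 (11 bits)
Total length = 2 + 13 + 6 + 6 + 11 = 38 bits.

Unary([1, 12, 5, 5, 10]) = 10111111111111011111011111011111111110 (38 bits)


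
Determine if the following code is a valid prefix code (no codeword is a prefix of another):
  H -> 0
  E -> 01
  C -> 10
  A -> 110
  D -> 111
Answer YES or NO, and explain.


Checking each pair (does one codeword prefix another?):
  H='0' vs E='01': prefix -- VIOLATION

NO -- this is NOT a valid prefix code. H (0) is a prefix of E (01).


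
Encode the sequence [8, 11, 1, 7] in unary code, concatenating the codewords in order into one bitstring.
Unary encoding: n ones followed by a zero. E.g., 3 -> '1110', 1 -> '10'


Encode each number as n ones followed by a terminating 0:
  8 -> 111111110 (9 bits)
  11 -> 111111111110 (12 bits)
  1 -> 10 (2 bits)
  7 -> 11111110 (8 bits)
Total length = 9 + 12 + 2 + 8 = 31 bits.

Unary([8, 11, 1, 7]) = 1111111101111111111101011111110 (31 bits)


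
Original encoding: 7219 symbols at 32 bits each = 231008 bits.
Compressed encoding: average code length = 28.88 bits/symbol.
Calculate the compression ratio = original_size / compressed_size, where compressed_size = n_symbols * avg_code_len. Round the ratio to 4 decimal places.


original_size = n_symbols * orig_bits = 7219 * 32 = 231008 bits
compressed_size = n_symbols * avg_code_len = 7219 * 28.88 = 208484.72 bits
ratio = original_size / compressed_size = 231008 / 208484.72 = 1.108

Compression ratio = 1.108


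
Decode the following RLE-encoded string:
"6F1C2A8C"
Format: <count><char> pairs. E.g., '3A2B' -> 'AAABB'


Expanding each <count><char> pair:
  6F -> 'FFFFFF'
  1C -> 'C'
  2A -> 'AA'
  8C -> 'CCCCCCCC'

Decoded = FFFFFFCAACCCCCCCC


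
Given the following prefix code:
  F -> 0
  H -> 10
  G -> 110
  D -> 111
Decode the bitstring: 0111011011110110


Decoding step by step:
Bits 0 -> F
Bits 111 -> D
Bits 0 -> F
Bits 110 -> G
Bits 111 -> D
Bits 10 -> H
Bits 110 -> G


Decoded message: FDFGDHG


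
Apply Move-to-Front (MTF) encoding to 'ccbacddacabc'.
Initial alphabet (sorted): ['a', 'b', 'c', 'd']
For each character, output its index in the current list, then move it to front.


MTF encoding:
'c': index 2 in ['a', 'b', 'c', 'd'] -> ['c', 'a', 'b', 'd']
'c': index 0 in ['c', 'a', 'b', 'd'] -> ['c', 'a', 'b', 'd']
'b': index 2 in ['c', 'a', 'b', 'd'] -> ['b', 'c', 'a', 'd']
'a': index 2 in ['b', 'c', 'a', 'd'] -> ['a', 'b', 'c', 'd']
'c': index 2 in ['a', 'b', 'c', 'd'] -> ['c', 'a', 'b', 'd']
'd': index 3 in ['c', 'a', 'b', 'd'] -> ['d', 'c', 'a', 'b']
'd': index 0 in ['d', 'c', 'a', 'b'] -> ['d', 'c', 'a', 'b']
'a': index 2 in ['d', 'c', 'a', 'b'] -> ['a', 'd', 'c', 'b']
'c': index 2 in ['a', 'd', 'c', 'b'] -> ['c', 'a', 'd', 'b']
'a': index 1 in ['c', 'a', 'd', 'b'] -> ['a', 'c', 'd', 'b']
'b': index 3 in ['a', 'c', 'd', 'b'] -> ['b', 'a', 'c', 'd']
'c': index 2 in ['b', 'a', 'c', 'd'] -> ['c', 'b', 'a', 'd']


Output: [2, 0, 2, 2, 2, 3, 0, 2, 2, 1, 3, 2]


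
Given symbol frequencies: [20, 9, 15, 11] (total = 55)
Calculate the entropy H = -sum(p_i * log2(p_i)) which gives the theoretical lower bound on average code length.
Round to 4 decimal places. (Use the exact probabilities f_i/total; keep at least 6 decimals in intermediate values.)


Per-symbol terms -p_i * log2(p_i) with p_i = f_i/55:
  p = 20/55 = 0.363636: log2(p) = -1.459432, -p*log2(p) = 0.530702
  p = 9/55 = 0.163636: log2(p) = -2.611435, -p*log2(p) = 0.427326
  p = 15/55 = 0.272727: log2(p) = -1.874469, -p*log2(p) = 0.511219
  p = 11/55 = 0.200000: log2(p) = -2.321928, -p*log2(p) = 0.464386
H = 0.530702 + 0.427326 + 0.511219 + 0.464386 = 1.933633

H = 1.9336 bits/symbol


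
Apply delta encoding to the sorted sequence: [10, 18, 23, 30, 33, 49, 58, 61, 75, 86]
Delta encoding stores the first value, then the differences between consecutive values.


First value: 10
Deltas:
  18 - 10 = 8
  23 - 18 = 5
  30 - 23 = 7
  33 - 30 = 3
  49 - 33 = 16
  58 - 49 = 9
  61 - 58 = 3
  75 - 61 = 14
  86 - 75 = 11


Delta encoded: [10, 8, 5, 7, 3, 16, 9, 3, 14, 11]


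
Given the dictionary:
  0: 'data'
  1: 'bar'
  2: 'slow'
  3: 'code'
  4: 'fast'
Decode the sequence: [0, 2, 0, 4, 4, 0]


Look up each index in the dictionary:
  0 -> 'data'
  2 -> 'slow'
  0 -> 'data'
  4 -> 'fast'
  4 -> 'fast'
  0 -> 'data'

Decoded: "data slow data fast fast data"


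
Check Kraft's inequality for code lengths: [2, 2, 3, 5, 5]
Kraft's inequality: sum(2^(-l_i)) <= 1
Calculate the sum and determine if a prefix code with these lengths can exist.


Sum = 2^(-2) + 2^(-2) + 2^(-3) + 2^(-5) + 2^(-5)
    = 0.25 + 0.25 + 0.125 + 0.03125 + 0.03125
    = 22/32 = 0.6875
Since 0.6875 <= 1, Kraft's inequality IS satisfied.
A prefix code with these lengths CAN exist.

Kraft sum = 0.6875. Satisfied.


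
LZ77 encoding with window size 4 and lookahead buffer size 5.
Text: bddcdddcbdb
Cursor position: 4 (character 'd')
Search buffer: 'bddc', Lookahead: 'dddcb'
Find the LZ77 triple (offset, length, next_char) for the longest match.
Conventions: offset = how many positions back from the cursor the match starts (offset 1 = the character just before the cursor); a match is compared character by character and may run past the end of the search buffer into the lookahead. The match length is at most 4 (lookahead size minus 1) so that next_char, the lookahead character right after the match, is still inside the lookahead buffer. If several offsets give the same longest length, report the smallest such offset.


Try each offset into the search buffer:
  offset=1 (pos 3, char 'c'): match length 0
  offset=2 (pos 2, char 'd'): match length 1
  offset=3 (pos 1, char 'd'): match length 2
  offset=4 (pos 0, char 'b'): match length 0
Longest match has length 2 at offset 3.
next_char = character at position 4 + 2 = 6 -> 'd'

Best match: offset=3, length=2 (matching 'dd' starting at position 1)
LZ77 triple: (3, 2, 'd')


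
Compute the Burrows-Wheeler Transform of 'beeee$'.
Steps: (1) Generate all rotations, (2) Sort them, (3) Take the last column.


Rotations (sorted):
  0: $beeee -> last char: e
  1: beeee$ -> last char: $
  2: e$beee -> last char: e
  3: ee$bee -> last char: e
  4: eee$be -> last char: e
  5: eeee$b -> last char: b


BWT = e$eeeb


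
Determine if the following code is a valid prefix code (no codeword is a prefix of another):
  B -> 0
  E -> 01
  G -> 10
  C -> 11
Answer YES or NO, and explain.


Checking each pair (does one codeword prefix another?):
  B='0' vs E='01': prefix -- VIOLATION

NO -- this is NOT a valid prefix code. B (0) is a prefix of E (01).


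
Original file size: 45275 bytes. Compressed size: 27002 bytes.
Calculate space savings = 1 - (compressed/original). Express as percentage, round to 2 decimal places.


ratio = compressed/original = 27002/45275 = 0.5964
savings = 1 - ratio = 1 - 0.5964 = 0.4036
as a percentage: 0.4036 * 100 = 40.36%

Space savings = 1 - 27002/45275 = 40.36%


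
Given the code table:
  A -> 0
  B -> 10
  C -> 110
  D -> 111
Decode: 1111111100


Decoding:
111 -> D
111 -> D
110 -> C
0 -> A


Result: DDCA


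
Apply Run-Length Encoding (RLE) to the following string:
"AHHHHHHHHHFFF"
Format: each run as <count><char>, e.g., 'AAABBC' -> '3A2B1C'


Scanning runs left to right:
  i=0: run of 'A' x 1 -> '1A'
  i=1: run of 'H' x 9 -> '9H'
  i=10: run of 'F' x 3 -> '3F'

RLE = 1A9H3F


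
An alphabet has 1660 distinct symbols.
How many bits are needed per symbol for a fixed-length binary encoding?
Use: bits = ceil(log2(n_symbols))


log2(1660) = 10.697
Bracket: 2^10 = 1024 < 1660 <= 2^11 = 2048
So ceil(log2(1660)) = 11

bits = ceil(log2(1660)) = ceil(10.697) = 11 bits


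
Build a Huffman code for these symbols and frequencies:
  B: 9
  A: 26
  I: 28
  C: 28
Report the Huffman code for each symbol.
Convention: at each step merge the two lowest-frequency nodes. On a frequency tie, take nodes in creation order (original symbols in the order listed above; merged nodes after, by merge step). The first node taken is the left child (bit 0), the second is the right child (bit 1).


Huffman tree construction:
Step 1: Merge B(9) + A(26) = 35
Step 2: Merge I(28) + C(28) = 56
Step 3: Merge (B+A)(35) + (I+C)(56) = 91
Read each symbol's code off the tree from the root (left child = 0, right child = 1).

Codes:
  B: 00 (length 2)
  A: 01 (length 2)
  I: 10 (length 2)
  C: 11 (length 2)
Average code length: 182/91 = 2.0000 bits/symbol


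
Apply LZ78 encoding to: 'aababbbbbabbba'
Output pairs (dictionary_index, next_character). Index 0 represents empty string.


LZ78 encoding steps:
Dictionary: {0: ''}
Step 1: w='' (idx 0), next='a' -> output (0, 'a'), add 'a' as idx 1
Step 2: w='a' (idx 1), next='b' -> output (1, 'b'), add 'ab' as idx 2
Step 3: w='ab' (idx 2), next='b' -> output (2, 'b'), add 'abb' as idx 3
Step 4: w='' (idx 0), next='b' -> output (0, 'b'), add 'b' as idx 4
Step 5: w='b' (idx 4), next='b' -> output (4, 'b'), add 'bb' as idx 5
Step 6: w='abb' (idx 3), next='b' -> output (3, 'b'), add 'abbb' as idx 6
Step 7: w='a' (idx 1), end of input -> output (1, '')


Encoded: [(0, 'a'), (1, 'b'), (2, 'b'), (0, 'b'), (4, 'b'), (3, 'b'), (1, '')]


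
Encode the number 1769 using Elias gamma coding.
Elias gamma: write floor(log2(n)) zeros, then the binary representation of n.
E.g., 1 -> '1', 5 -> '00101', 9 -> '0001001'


num_bits = floor(log2(1769)) + 1 = 11
leading_zeros = num_bits - 1 = 10
binary(1769) = 11011101001

Elias gamma(1769) = '0000000000' + '11011101001' = 000000000011011101001 (21 bits)


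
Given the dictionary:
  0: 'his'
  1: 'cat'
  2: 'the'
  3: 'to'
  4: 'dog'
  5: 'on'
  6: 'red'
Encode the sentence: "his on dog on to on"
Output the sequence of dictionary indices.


Look up each word in the dictionary:
  'his' -> 0
  'on' -> 5
  'dog' -> 4
  'on' -> 5
  'to' -> 3
  'on' -> 5

Encoded: [0, 5, 4, 5, 3, 5]


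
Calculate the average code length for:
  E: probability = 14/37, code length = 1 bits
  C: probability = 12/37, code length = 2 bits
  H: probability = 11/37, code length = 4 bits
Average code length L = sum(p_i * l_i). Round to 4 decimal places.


Weighted contributions p_i * l_i:
  E: (14/37) * 1 = 14/37
  C: (12/37) * 2 = 24/37
  H: (11/37) * 4 = 44/37
Sum = (14 + 24 + 44)/37 = 82/37

L = 82/37 = 2.2162 bits/symbol


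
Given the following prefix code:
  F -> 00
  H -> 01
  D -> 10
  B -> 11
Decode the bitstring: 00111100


Decoding step by step:
Bits 00 -> F
Bits 11 -> B
Bits 11 -> B
Bits 00 -> F


Decoded message: FBBF


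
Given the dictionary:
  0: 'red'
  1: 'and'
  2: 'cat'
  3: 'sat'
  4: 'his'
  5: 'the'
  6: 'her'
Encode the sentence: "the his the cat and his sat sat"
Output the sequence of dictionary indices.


Look up each word in the dictionary:
  'the' -> 5
  'his' -> 4
  'the' -> 5
  'cat' -> 2
  'and' -> 1
  'his' -> 4
  'sat' -> 3
  'sat' -> 3

Encoded: [5, 4, 5, 2, 1, 4, 3, 3]


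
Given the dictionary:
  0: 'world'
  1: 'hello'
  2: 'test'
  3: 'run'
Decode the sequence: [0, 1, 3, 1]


Look up each index in the dictionary:
  0 -> 'world'
  1 -> 'hello'
  3 -> 'run'
  1 -> 'hello'

Decoded: "world hello run hello"


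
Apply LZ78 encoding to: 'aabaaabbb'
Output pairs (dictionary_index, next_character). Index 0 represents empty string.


LZ78 encoding steps:
Dictionary: {0: ''}
Step 1: w='' (idx 0), next='a' -> output (0, 'a'), add 'a' as idx 1
Step 2: w='a' (idx 1), next='b' -> output (1, 'b'), add 'ab' as idx 2
Step 3: w='a' (idx 1), next='a' -> output (1, 'a'), add 'aa' as idx 3
Step 4: w='ab' (idx 2), next='b' -> output (2, 'b'), add 'abb' as idx 4
Step 5: w='' (idx 0), next='b' -> output (0, 'b'), add 'b' as idx 5


Encoded: [(0, 'a'), (1, 'b'), (1, 'a'), (2, 'b'), (0, 'b')]


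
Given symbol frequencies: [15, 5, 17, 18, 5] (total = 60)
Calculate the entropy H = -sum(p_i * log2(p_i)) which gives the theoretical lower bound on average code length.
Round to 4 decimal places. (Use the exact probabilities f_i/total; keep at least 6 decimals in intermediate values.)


Per-symbol terms -p_i * log2(p_i) with p_i = f_i/60:
  p = 15/60 = 0.250000: log2(p) = -2.000000, -p*log2(p) = 0.500000
  p = 5/60 = 0.083333: log2(p) = -3.584963, -p*log2(p) = 0.298747
  p = 17/60 = 0.283333: log2(p) = -1.819428, -p*log2(p) = 0.515505
  p = 18/60 = 0.300000: log2(p) = -1.736966, -p*log2(p) = 0.521090
  p = 5/60 = 0.083333: log2(p) = -3.584963, -p*log2(p) = 0.298747
H = 0.500000 + 0.298747 + 0.515505 + 0.521090 + 0.298747 = 2.134089

H = 2.1341 bits/symbol


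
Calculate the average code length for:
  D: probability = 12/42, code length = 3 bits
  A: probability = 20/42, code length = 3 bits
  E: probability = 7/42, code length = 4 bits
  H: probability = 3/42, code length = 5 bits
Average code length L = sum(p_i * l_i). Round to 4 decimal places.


Weighted contributions p_i * l_i:
  D: (12/42) * 3 = 36/42
  A: (20/42) * 3 = 60/42
  E: (7/42) * 4 = 28/42
  H: (3/42) * 5 = 15/42
Sum = (36 + 60 + 28 + 15)/42 = 139/42

L = 139/42 = 3.3095 bits/symbol


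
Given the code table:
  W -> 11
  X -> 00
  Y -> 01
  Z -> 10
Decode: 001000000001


Decoding:
00 -> X
10 -> Z
00 -> X
00 -> X
00 -> X
01 -> Y


Result: XZXXXY


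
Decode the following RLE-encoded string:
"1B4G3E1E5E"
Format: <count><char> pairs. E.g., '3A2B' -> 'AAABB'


Expanding each <count><char> pair:
  1B -> 'B'
  4G -> 'GGGG'
  3E -> 'EEE'
  1E -> 'E'
  5E -> 'EEEEE'

Decoded = BGGGGEEEEEEEEE


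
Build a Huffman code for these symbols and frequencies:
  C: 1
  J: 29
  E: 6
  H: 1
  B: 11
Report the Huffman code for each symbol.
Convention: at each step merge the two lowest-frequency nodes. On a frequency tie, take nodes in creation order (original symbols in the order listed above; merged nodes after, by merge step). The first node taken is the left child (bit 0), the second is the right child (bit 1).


Huffman tree construction:
Step 1: Merge C(1) + H(1) = 2
Step 2: Merge (C+H)(2) + E(6) = 8
Step 3: Merge ((C+H)+E)(8) + B(11) = 19
Step 4: Merge (((C+H)+E)+B)(19) + J(29) = 48
Read each symbol's code off the tree from the root (left child = 0, right child = 1).

Codes:
  C: 0000 (length 4)
  J: 1 (length 1)
  E: 001 (length 3)
  H: 0001 (length 4)
  B: 01 (length 2)
Average code length: 77/48 = 1.6042 bits/symbol


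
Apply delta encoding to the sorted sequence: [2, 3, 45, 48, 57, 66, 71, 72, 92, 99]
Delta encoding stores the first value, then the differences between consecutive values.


First value: 2
Deltas:
  3 - 2 = 1
  45 - 3 = 42
  48 - 45 = 3
  57 - 48 = 9
  66 - 57 = 9
  71 - 66 = 5
  72 - 71 = 1
  92 - 72 = 20
  99 - 92 = 7


Delta encoded: [2, 1, 42, 3, 9, 9, 5, 1, 20, 7]


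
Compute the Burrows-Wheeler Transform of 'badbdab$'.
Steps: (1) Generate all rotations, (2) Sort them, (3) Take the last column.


Rotations (sorted):
  0: $badbdab -> last char: b
  1: ab$badbd -> last char: d
  2: adbdab$b -> last char: b
  3: b$badbda -> last char: a
  4: badbdab$ -> last char: $
  5: bdab$bad -> last char: d
  6: dab$badb -> last char: b
  7: dbdab$ba -> last char: a


BWT = bdba$dba


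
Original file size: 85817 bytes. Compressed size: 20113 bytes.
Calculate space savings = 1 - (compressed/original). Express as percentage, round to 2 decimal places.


ratio = compressed/original = 20113/85817 = 0.234371
savings = 1 - ratio = 1 - 0.234371 = 0.765629
as a percentage: 0.765629 * 100 = 76.56%

Space savings = 1 - 20113/85817 = 76.56%


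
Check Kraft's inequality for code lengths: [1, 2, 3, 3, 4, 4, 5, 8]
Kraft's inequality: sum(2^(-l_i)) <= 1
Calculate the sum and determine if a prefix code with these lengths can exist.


Sum = 2^(-1) + 2^(-2) + 2^(-3) + 2^(-3) + 2^(-4) + 2^(-4) + 2^(-5) + 2^(-8)
    = 0.5 + 0.25 + 0.125 + 0.125 + 0.0625 + 0.0625 + 0.03125 + 0.00390625
    = 297/256 = 1.16015625
Since 1.16015625 > 1, Kraft's inequality is NOT satisfied.
A prefix code with these lengths CANNOT exist.

Kraft sum = 1.16015625. Not satisfied.


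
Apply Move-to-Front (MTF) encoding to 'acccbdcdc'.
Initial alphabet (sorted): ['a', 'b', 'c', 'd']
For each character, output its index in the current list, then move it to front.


MTF encoding:
'a': index 0 in ['a', 'b', 'c', 'd'] -> ['a', 'b', 'c', 'd']
'c': index 2 in ['a', 'b', 'c', 'd'] -> ['c', 'a', 'b', 'd']
'c': index 0 in ['c', 'a', 'b', 'd'] -> ['c', 'a', 'b', 'd']
'c': index 0 in ['c', 'a', 'b', 'd'] -> ['c', 'a', 'b', 'd']
'b': index 2 in ['c', 'a', 'b', 'd'] -> ['b', 'c', 'a', 'd']
'd': index 3 in ['b', 'c', 'a', 'd'] -> ['d', 'b', 'c', 'a']
'c': index 2 in ['d', 'b', 'c', 'a'] -> ['c', 'd', 'b', 'a']
'd': index 1 in ['c', 'd', 'b', 'a'] -> ['d', 'c', 'b', 'a']
'c': index 1 in ['d', 'c', 'b', 'a'] -> ['c', 'd', 'b', 'a']


Output: [0, 2, 0, 0, 2, 3, 2, 1, 1]


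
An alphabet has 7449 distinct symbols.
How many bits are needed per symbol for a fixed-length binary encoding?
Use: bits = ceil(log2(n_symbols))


log2(7449) = 12.8628
Bracket: 2^12 = 4096 < 7449 <= 2^13 = 8192
So ceil(log2(7449)) = 13

bits = ceil(log2(7449)) = ceil(12.8628) = 13 bits


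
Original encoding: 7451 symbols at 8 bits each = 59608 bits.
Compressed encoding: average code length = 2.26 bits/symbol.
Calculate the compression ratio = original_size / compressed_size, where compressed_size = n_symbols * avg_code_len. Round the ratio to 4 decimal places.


original_size = n_symbols * orig_bits = 7451 * 8 = 59608 bits
compressed_size = n_symbols * avg_code_len = 7451 * 2.26 = 16839.26 bits
ratio = original_size / compressed_size = 59608 / 16839.26 = 3.5398

Compression ratio = 3.5398


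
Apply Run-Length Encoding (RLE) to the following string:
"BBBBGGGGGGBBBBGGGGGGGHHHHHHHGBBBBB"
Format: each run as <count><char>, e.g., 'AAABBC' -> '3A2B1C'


Scanning runs left to right:
  i=0: run of 'B' x 4 -> '4B'
  i=4: run of 'G' x 6 -> '6G'
  i=10: run of 'B' x 4 -> '4B'
  i=14: run of 'G' x 7 -> '7G'
  i=21: run of 'H' x 7 -> '7H'
  i=28: run of 'G' x 1 -> '1G'
  i=29: run of 'B' x 5 -> '5B'

RLE = 4B6G4B7G7H1G5B


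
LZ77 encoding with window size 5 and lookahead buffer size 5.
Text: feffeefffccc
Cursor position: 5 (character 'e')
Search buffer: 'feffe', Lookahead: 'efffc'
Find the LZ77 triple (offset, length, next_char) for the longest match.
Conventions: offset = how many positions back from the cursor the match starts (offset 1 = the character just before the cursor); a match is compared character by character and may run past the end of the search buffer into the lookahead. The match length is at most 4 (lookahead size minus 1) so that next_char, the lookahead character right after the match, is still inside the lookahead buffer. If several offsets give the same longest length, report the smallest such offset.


Try each offset into the search buffer:
  offset=1 (pos 4, char 'e'): match length 1
  offset=2 (pos 3, char 'f'): match length 0
  offset=3 (pos 2, char 'f'): match length 0
  offset=4 (pos 1, char 'e'): match length 3
  offset=5 (pos 0, char 'f'): match length 0
Longest match has length 3 at offset 4.
next_char = character at position 5 + 3 = 8 -> 'f'

Best match: offset=4, length=3 (matching 'eff' starting at position 1)
LZ77 triple: (4, 3, 'f')


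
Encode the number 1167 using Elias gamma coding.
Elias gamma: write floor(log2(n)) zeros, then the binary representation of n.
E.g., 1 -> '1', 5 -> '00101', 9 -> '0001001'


num_bits = floor(log2(1167)) + 1 = 11
leading_zeros = num_bits - 1 = 10
binary(1167) = 10010001111

Elias gamma(1167) = '0000000000' + '10010001111' = 000000000010010001111 (21 bits)


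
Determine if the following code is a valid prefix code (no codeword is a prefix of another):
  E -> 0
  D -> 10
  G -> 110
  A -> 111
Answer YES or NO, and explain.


Checking each pair (does one codeword prefix another?):
  E='0' vs D='10': no prefix
  E='0' vs G='110': no prefix
  E='0' vs A='111': no prefix
  D='10' vs E='0': no prefix
  D='10' vs G='110': no prefix
  D='10' vs A='111': no prefix
  G='110' vs E='0': no prefix
  G='110' vs D='10': no prefix
  G='110' vs A='111': no prefix
  A='111' vs E='0': no prefix
  A='111' vs D='10': no prefix
  A='111' vs G='110': no prefix
No violation found over all pairs.

YES -- this is a valid prefix code. No codeword is a prefix of any other codeword.


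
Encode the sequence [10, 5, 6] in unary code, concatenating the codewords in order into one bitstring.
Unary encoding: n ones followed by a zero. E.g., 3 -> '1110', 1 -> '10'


Encode each number as n ones followed by a terminating 0:
  10 -> 11111111110 (11 bits)
  5 -> 111110 (6 bits)
  6 -> 1111110 (7 bits)
Total length = 11 + 6 + 7 = 24 bits.

Unary([10, 5, 6]) = 111111111101111101111110 (24 bits)


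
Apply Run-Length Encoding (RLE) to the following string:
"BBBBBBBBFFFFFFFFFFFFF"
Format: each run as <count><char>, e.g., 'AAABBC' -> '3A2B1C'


Scanning runs left to right:
  i=0: run of 'B' x 8 -> '8B'
  i=8: run of 'F' x 13 -> '13F'

RLE = 8B13F


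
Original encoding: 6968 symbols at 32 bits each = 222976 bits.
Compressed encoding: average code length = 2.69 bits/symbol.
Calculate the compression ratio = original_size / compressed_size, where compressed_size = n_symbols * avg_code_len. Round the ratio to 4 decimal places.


original_size = n_symbols * orig_bits = 6968 * 32 = 222976 bits
compressed_size = n_symbols * avg_code_len = 6968 * 2.69 = 18743.92 bits
ratio = original_size / compressed_size = 222976 / 18743.92 = 11.8959

Compression ratio = 11.8959


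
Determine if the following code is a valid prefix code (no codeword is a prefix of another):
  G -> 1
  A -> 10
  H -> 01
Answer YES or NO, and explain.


Checking each pair (does one codeword prefix another?):
  G='1' vs A='10': prefix -- VIOLATION

NO -- this is NOT a valid prefix code. G (1) is a prefix of A (10).


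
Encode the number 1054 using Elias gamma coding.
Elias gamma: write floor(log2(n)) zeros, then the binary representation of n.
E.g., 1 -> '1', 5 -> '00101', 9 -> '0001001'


num_bits = floor(log2(1054)) + 1 = 11
leading_zeros = num_bits - 1 = 10
binary(1054) = 10000011110

Elias gamma(1054) = '0000000000' + '10000011110' = 000000000010000011110 (21 bits)


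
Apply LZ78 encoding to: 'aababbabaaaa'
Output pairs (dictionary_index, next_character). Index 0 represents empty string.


LZ78 encoding steps:
Dictionary: {0: ''}
Step 1: w='' (idx 0), next='a' -> output (0, 'a'), add 'a' as idx 1
Step 2: w='a' (idx 1), next='b' -> output (1, 'b'), add 'ab' as idx 2
Step 3: w='ab' (idx 2), next='b' -> output (2, 'b'), add 'abb' as idx 3
Step 4: w='ab' (idx 2), next='a' -> output (2, 'a'), add 'aba' as idx 4
Step 5: w='a' (idx 1), next='a' -> output (1, 'a'), add 'aa' as idx 5
Step 6: w='a' (idx 1), end of input -> output (1, '')


Encoded: [(0, 'a'), (1, 'b'), (2, 'b'), (2, 'a'), (1, 'a'), (1, '')]


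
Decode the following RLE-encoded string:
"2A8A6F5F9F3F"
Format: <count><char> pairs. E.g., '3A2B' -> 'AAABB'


Expanding each <count><char> pair:
  2A -> 'AA'
  8A -> 'AAAAAAAA'
  6F -> 'FFFFFF'
  5F -> 'FFFFF'
  9F -> 'FFFFFFFFF'
  3F -> 'FFF'

Decoded = AAAAAAAAAAFFFFFFFFFFFFFFFFFFFFFFF


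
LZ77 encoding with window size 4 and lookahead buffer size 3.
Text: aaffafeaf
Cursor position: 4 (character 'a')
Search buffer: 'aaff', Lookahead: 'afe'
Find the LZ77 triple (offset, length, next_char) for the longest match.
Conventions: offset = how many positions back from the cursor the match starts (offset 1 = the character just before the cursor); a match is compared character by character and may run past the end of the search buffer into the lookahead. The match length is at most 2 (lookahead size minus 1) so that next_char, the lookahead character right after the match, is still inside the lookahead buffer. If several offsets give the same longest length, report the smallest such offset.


Try each offset into the search buffer:
  offset=1 (pos 3, char 'f'): match length 0
  offset=2 (pos 2, char 'f'): match length 0
  offset=3 (pos 1, char 'a'): match length 2
  offset=4 (pos 0, char 'a'): match length 1
Longest match has length 2 at offset 3.
next_char = character at position 4 + 2 = 6 -> 'e'

Best match: offset=3, length=2 (matching 'af' starting at position 1)
LZ77 triple: (3, 2, 'e')


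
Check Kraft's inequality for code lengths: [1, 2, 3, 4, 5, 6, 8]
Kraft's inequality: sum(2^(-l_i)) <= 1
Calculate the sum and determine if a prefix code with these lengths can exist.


Sum = 2^(-1) + 2^(-2) + 2^(-3) + 2^(-4) + 2^(-5) + 2^(-6) + 2^(-8)
    = 0.5 + 0.25 + 0.125 + 0.0625 + 0.03125 + 0.015625 + 0.00390625
    = 253/256 = 0.98828125
Since 0.98828125 <= 1, Kraft's inequality IS satisfied.
A prefix code with these lengths CAN exist.

Kraft sum = 0.98828125. Satisfied.


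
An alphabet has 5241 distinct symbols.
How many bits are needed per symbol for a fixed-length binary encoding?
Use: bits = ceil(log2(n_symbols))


log2(5241) = 12.3556
Bracket: 2^12 = 4096 < 5241 <= 2^13 = 8192
So ceil(log2(5241)) = 13

bits = ceil(log2(5241)) = ceil(12.3556) = 13 bits


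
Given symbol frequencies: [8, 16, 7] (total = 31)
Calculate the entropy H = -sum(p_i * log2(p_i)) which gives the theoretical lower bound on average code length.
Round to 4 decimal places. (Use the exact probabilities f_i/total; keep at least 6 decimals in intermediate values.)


Per-symbol terms -p_i * log2(p_i) with p_i = f_i/31:
  p = 8/31 = 0.258065: log2(p) = -1.954196, -p*log2(p) = 0.504309
  p = 16/31 = 0.516129: log2(p) = -0.954196, -p*log2(p) = 0.492488
  p = 7/31 = 0.225806: log2(p) = -2.146841, -p*log2(p) = 0.484771
H = 0.504309 + 0.492488 + 0.484771 = 1.481568

H = 1.4816 bits/symbol


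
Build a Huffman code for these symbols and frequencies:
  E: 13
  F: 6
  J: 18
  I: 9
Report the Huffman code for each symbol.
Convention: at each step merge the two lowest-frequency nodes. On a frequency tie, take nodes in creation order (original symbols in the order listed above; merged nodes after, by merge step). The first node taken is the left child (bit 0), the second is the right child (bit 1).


Huffman tree construction:
Step 1: Merge F(6) + I(9) = 15
Step 2: Merge E(13) + (F+I)(15) = 28
Step 3: Merge J(18) + (E+(F+I))(28) = 46
Read each symbol's code off the tree from the root (left child = 0, right child = 1).

Codes:
  E: 10 (length 2)
  F: 110 (length 3)
  J: 0 (length 1)
  I: 111 (length 3)
Average code length: 89/46 = 1.9348 bits/symbol


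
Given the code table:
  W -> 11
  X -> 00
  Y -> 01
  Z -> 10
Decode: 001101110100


Decoding:
00 -> X
11 -> W
01 -> Y
11 -> W
01 -> Y
00 -> X


Result: XWYWYX


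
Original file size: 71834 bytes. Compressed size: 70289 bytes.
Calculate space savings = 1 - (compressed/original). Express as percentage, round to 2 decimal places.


ratio = compressed/original = 70289/71834 = 0.978492
savings = 1 - ratio = 1 - 0.978492 = 0.021508
as a percentage: 0.021508 * 100 = 2.15%

Space savings = 1 - 70289/71834 = 2.15%


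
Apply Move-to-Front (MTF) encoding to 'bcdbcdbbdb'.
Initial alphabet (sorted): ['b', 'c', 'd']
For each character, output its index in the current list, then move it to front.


MTF encoding:
'b': index 0 in ['b', 'c', 'd'] -> ['b', 'c', 'd']
'c': index 1 in ['b', 'c', 'd'] -> ['c', 'b', 'd']
'd': index 2 in ['c', 'b', 'd'] -> ['d', 'c', 'b']
'b': index 2 in ['d', 'c', 'b'] -> ['b', 'd', 'c']
'c': index 2 in ['b', 'd', 'c'] -> ['c', 'b', 'd']
'd': index 2 in ['c', 'b', 'd'] -> ['d', 'c', 'b']
'b': index 2 in ['d', 'c', 'b'] -> ['b', 'd', 'c']
'b': index 0 in ['b', 'd', 'c'] -> ['b', 'd', 'c']
'd': index 1 in ['b', 'd', 'c'] -> ['d', 'b', 'c']
'b': index 1 in ['d', 'b', 'c'] -> ['b', 'd', 'c']


Output: [0, 1, 2, 2, 2, 2, 2, 0, 1, 1]


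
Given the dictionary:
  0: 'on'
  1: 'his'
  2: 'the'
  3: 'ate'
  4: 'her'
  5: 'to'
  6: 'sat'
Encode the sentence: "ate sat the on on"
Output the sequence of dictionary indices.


Look up each word in the dictionary:
  'ate' -> 3
  'sat' -> 6
  'the' -> 2
  'on' -> 0
  'on' -> 0

Encoded: [3, 6, 2, 0, 0]


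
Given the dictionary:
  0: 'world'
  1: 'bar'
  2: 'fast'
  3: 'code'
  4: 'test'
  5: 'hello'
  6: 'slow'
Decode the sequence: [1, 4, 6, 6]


Look up each index in the dictionary:
  1 -> 'bar'
  4 -> 'test'
  6 -> 'slow'
  6 -> 'slow'

Decoded: "bar test slow slow"


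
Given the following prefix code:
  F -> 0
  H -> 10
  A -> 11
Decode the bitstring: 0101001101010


Decoding step by step:
Bits 0 -> F
Bits 10 -> H
Bits 10 -> H
Bits 0 -> F
Bits 11 -> A
Bits 0 -> F
Bits 10 -> H
Bits 10 -> H


Decoded message: FHHFAFHH


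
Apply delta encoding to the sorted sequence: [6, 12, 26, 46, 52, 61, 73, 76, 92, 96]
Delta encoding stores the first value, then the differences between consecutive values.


First value: 6
Deltas:
  12 - 6 = 6
  26 - 12 = 14
  46 - 26 = 20
  52 - 46 = 6
  61 - 52 = 9
  73 - 61 = 12
  76 - 73 = 3
  92 - 76 = 16
  96 - 92 = 4


Delta encoded: [6, 6, 14, 20, 6, 9, 12, 3, 16, 4]


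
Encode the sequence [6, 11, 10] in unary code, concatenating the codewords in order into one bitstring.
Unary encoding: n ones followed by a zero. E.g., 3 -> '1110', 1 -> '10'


Encode each number as n ones followed by a terminating 0:
  6 -> 1111110 (7 bits)
  11 -> 111111111110 (12 bits)
  10 -> 11111111110 (11 bits)
Total length = 7 + 12 + 11 = 30 bits.

Unary([6, 11, 10]) = 111111011111111111011111111110 (30 bits)


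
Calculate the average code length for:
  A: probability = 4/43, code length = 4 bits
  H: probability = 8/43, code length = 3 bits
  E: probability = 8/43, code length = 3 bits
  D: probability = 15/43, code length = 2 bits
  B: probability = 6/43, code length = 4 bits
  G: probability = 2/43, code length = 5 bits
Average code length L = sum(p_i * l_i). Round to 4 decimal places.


Weighted contributions p_i * l_i:
  A: (4/43) * 4 = 16/43
  H: (8/43) * 3 = 24/43
  E: (8/43) * 3 = 24/43
  D: (15/43) * 2 = 30/43
  B: (6/43) * 4 = 24/43
  G: (2/43) * 5 = 10/43
Sum = (16 + 24 + 24 + 30 + 24 + 10)/43 = 128/43

L = 128/43 = 2.9767 bits/symbol


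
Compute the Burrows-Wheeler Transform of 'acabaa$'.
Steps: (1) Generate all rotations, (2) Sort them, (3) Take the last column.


Rotations (sorted):
  0: $acabaa -> last char: a
  1: a$acaba -> last char: a
  2: aa$acab -> last char: b
  3: abaa$ac -> last char: c
  4: acabaa$ -> last char: $
  5: baa$aca -> last char: a
  6: cabaa$a -> last char: a


BWT = aabc$aa


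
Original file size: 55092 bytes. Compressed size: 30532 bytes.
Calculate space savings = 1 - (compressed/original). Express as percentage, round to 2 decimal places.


ratio = compressed/original = 30532/55092 = 0.5542
savings = 1 - ratio = 1 - 0.5542 = 0.4458
as a percentage: 0.4458 * 100 = 44.58%

Space savings = 1 - 30532/55092 = 44.58%


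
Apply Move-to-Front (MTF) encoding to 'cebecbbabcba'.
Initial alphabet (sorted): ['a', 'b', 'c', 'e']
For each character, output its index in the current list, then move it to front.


MTF encoding:
'c': index 2 in ['a', 'b', 'c', 'e'] -> ['c', 'a', 'b', 'e']
'e': index 3 in ['c', 'a', 'b', 'e'] -> ['e', 'c', 'a', 'b']
'b': index 3 in ['e', 'c', 'a', 'b'] -> ['b', 'e', 'c', 'a']
'e': index 1 in ['b', 'e', 'c', 'a'] -> ['e', 'b', 'c', 'a']
'c': index 2 in ['e', 'b', 'c', 'a'] -> ['c', 'e', 'b', 'a']
'b': index 2 in ['c', 'e', 'b', 'a'] -> ['b', 'c', 'e', 'a']
'b': index 0 in ['b', 'c', 'e', 'a'] -> ['b', 'c', 'e', 'a']
'a': index 3 in ['b', 'c', 'e', 'a'] -> ['a', 'b', 'c', 'e']
'b': index 1 in ['a', 'b', 'c', 'e'] -> ['b', 'a', 'c', 'e']
'c': index 2 in ['b', 'a', 'c', 'e'] -> ['c', 'b', 'a', 'e']
'b': index 1 in ['c', 'b', 'a', 'e'] -> ['b', 'c', 'a', 'e']
'a': index 2 in ['b', 'c', 'a', 'e'] -> ['a', 'b', 'c', 'e']


Output: [2, 3, 3, 1, 2, 2, 0, 3, 1, 2, 1, 2]


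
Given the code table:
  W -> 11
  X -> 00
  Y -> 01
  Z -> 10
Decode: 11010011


Decoding:
11 -> W
01 -> Y
00 -> X
11 -> W


Result: WYXW


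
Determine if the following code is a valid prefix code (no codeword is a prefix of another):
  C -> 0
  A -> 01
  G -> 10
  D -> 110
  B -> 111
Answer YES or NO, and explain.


Checking each pair (does one codeword prefix another?):
  C='0' vs A='01': prefix -- VIOLATION

NO -- this is NOT a valid prefix code. C (0) is a prefix of A (01).


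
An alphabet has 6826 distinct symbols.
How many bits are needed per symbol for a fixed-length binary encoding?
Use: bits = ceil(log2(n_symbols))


log2(6826) = 12.7368
Bracket: 2^12 = 4096 < 6826 <= 2^13 = 8192
So ceil(log2(6826)) = 13

bits = ceil(log2(6826)) = ceil(12.7368) = 13 bits


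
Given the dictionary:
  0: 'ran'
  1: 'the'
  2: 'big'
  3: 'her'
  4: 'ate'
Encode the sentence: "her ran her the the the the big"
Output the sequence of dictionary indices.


Look up each word in the dictionary:
  'her' -> 3
  'ran' -> 0
  'her' -> 3
  'the' -> 1
  'the' -> 1
  'the' -> 1
  'the' -> 1
  'big' -> 2

Encoded: [3, 0, 3, 1, 1, 1, 1, 2]


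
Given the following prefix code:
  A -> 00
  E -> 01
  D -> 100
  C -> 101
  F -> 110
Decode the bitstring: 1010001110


Decoding step by step:
Bits 101 -> C
Bits 00 -> A
Bits 01 -> E
Bits 110 -> F


Decoded message: CAEF


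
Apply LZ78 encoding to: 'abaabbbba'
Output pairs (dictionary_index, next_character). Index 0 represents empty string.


LZ78 encoding steps:
Dictionary: {0: ''}
Step 1: w='' (idx 0), next='a' -> output (0, 'a'), add 'a' as idx 1
Step 2: w='' (idx 0), next='b' -> output (0, 'b'), add 'b' as idx 2
Step 3: w='a' (idx 1), next='a' -> output (1, 'a'), add 'aa' as idx 3
Step 4: w='b' (idx 2), next='b' -> output (2, 'b'), add 'bb' as idx 4
Step 5: w='bb' (idx 4), next='a' -> output (4, 'a'), add 'bba' as idx 5


Encoded: [(0, 'a'), (0, 'b'), (1, 'a'), (2, 'b'), (4, 'a')]


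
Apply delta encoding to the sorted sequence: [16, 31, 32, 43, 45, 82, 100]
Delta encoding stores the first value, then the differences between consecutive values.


First value: 16
Deltas:
  31 - 16 = 15
  32 - 31 = 1
  43 - 32 = 11
  45 - 43 = 2
  82 - 45 = 37
  100 - 82 = 18


Delta encoded: [16, 15, 1, 11, 2, 37, 18]


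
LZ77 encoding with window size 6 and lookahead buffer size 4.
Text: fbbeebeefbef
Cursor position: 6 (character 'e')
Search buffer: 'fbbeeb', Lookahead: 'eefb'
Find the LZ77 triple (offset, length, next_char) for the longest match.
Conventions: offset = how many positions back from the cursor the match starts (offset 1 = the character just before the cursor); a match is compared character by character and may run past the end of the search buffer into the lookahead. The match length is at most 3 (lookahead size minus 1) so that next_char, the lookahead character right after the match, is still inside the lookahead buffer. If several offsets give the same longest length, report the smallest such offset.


Try each offset into the search buffer:
  offset=1 (pos 5, char 'b'): match length 0
  offset=2 (pos 4, char 'e'): match length 1
  offset=3 (pos 3, char 'e'): match length 2
  offset=4 (pos 2, char 'b'): match length 0
  offset=5 (pos 1, char 'b'): match length 0
  offset=6 (pos 0, char 'f'): match length 0
Longest match has length 2 at offset 3.
next_char = character at position 6 + 2 = 8 -> 'f'

Best match: offset=3, length=2 (matching 'ee' starting at position 3)
LZ77 triple: (3, 2, 'f')


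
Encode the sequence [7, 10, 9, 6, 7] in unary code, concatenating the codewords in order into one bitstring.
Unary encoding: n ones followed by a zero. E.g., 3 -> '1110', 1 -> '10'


Encode each number as n ones followed by a terminating 0:
  7 -> 11111110 (8 bits)
  10 -> 11111111110 (11 bits)
  9 -> 1111111110 (10 bits)
  6 -> 1111110 (7 bits)
  7 -> 11111110 (8 bits)
Total length = 8 + 11 + 10 + 7 + 8 = 44 bits.

Unary([7, 10, 9, 6, 7]) = 11111110111111111101111111110111111011111110 (44 bits)


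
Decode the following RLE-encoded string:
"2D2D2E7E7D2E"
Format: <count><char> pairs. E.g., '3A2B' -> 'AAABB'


Expanding each <count><char> pair:
  2D -> 'DD'
  2D -> 'DD'
  2E -> 'EE'
  7E -> 'EEEEEEE'
  7D -> 'DDDDDDD'
  2E -> 'EE'

Decoded = DDDDEEEEEEEEEDDDDDDDEE


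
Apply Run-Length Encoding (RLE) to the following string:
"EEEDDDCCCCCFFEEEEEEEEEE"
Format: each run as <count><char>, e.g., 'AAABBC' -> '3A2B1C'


Scanning runs left to right:
  i=0: run of 'E' x 3 -> '3E'
  i=3: run of 'D' x 3 -> '3D'
  i=6: run of 'C' x 5 -> '5C'
  i=11: run of 'F' x 2 -> '2F'
  i=13: run of 'E' x 10 -> '10E'

RLE = 3E3D5C2F10E


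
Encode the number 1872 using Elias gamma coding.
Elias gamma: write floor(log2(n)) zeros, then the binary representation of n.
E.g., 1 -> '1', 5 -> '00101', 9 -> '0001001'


num_bits = floor(log2(1872)) + 1 = 11
leading_zeros = num_bits - 1 = 10
binary(1872) = 11101010000

Elias gamma(1872) = '0000000000' + '11101010000' = 000000000011101010000 (21 bits)


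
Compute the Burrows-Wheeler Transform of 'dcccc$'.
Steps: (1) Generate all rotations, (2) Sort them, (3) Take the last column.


Rotations (sorted):
  0: $dcccc -> last char: c
  1: c$dccc -> last char: c
  2: cc$dcc -> last char: c
  3: ccc$dc -> last char: c
  4: cccc$d -> last char: d
  5: dcccc$ -> last char: $


BWT = ccccd$


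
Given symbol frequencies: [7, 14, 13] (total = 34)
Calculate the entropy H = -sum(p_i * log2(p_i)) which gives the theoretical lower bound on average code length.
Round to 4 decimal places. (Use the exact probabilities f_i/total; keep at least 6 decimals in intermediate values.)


Per-symbol terms -p_i * log2(p_i) with p_i = f_i/34:
  p = 7/34 = 0.205882: log2(p) = -2.280108, -p*log2(p) = 0.469434
  p = 14/34 = 0.411765: log2(p) = -1.280108, -p*log2(p) = 0.527103
  p = 13/34 = 0.382353: log2(p) = -1.387023, -p*log2(p) = 0.530332
H = 0.469434 + 0.527103 + 0.530332 = 1.526869

H = 1.5269 bits/symbol


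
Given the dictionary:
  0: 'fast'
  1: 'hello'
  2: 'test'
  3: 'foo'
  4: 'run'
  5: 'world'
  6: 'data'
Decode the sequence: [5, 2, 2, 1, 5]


Look up each index in the dictionary:
  5 -> 'world'
  2 -> 'test'
  2 -> 'test'
  1 -> 'hello'
  5 -> 'world'

Decoded: "world test test hello world"


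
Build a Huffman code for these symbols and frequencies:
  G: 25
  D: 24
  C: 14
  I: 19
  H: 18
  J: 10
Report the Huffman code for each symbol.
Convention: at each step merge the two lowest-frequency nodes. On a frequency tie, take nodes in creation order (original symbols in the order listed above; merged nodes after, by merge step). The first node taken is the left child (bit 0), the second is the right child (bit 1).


Huffman tree construction:
Step 1: Merge J(10) + C(14) = 24
Step 2: Merge H(18) + I(19) = 37
Step 3: Merge D(24) + (J+C)(24) = 48
Step 4: Merge G(25) + (H+I)(37) = 62
Step 5: Merge (D+(J+C))(48) + (G+(H+I))(62) = 110
Read each symbol's code off the tree from the root (left child = 0, right child = 1).

Codes:
  G: 10 (length 2)
  D: 00 (length 2)
  C: 011 (length 3)
  I: 111 (length 3)
  H: 110 (length 3)
  J: 010 (length 3)
Average code length: 281/110 = 2.5545 bits/symbol


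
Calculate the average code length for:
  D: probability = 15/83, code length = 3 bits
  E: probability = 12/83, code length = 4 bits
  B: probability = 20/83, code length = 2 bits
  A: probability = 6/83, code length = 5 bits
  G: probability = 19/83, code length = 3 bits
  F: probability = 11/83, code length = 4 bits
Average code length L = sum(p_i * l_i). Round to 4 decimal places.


Weighted contributions p_i * l_i:
  D: (15/83) * 3 = 45/83
  E: (12/83) * 4 = 48/83
  B: (20/83) * 2 = 40/83
  A: (6/83) * 5 = 30/83
  G: (19/83) * 3 = 57/83
  F: (11/83) * 4 = 44/83
Sum = (45 + 48 + 40 + 30 + 57 + 44)/83 = 264/83

L = 264/83 = 3.1807 bits/symbol
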